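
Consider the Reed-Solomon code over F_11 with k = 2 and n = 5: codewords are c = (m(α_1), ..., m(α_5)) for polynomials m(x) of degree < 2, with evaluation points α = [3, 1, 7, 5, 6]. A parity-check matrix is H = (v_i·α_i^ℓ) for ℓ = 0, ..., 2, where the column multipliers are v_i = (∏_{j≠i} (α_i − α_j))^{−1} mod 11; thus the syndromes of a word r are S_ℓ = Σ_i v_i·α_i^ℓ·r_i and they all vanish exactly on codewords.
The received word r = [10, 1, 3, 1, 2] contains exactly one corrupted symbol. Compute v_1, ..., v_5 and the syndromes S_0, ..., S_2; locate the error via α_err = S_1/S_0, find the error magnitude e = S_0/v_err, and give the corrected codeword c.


S = (9, 9, 9), error at position 2, error magnitude e = 4, c = [10, 8, 3, 1, 2].

Step 1: column multipliers v_i = (∏_{j≠i}(α_i − α_j))^{−1} mod 11.
  i = 1 (α = 3): (3−1)(3−7)(3−5)(3−6) = 2·(−4)·(−2)·(−3) = −48 ≡ 7, so v_1 = 7^{−1} = 8 (mod 11).
  i = 2 (α = 1): (1−3)(1−7)(1−5)(1−6) = (−2)·(−6)·(−4)·(−5) = 240 ≡ 9, so v_2 = 9^{−1} = 5 (mod 11).
  i = 3 (α = 7): (7−3)(7−1)(7−5)(7−6) = 4·6·2·1 = 48 ≡ 4, so v_3 = 4^{−1} = 3 (mod 11).
  i = 4 (α = 5): (5−3)(5−1)(5−7)(5−6) = 2·4·(−2)·(−1) = 16 ≡ 5, so v_4 = 5^{−1} = 9 (mod 11).
  i = 5 (α = 6): (6−3)(6−1)(6−7)(6−5) = 3·5·(−1)·1 = −15 ≡ 7, so v_5 = 7^{−1} = 8 (mod 11).
  v = [8, 5, 3, 9, 8].
Step 2: syndromes of r = [10, 1, 3, 1, 2] (all sums mod 11).
  S_0 = Σ v_i r_i = 8·10 + 5·1 + 3·3 + 9·1 + 8·2 = 119 ≡ 9.
  S_1 = Σ v_i α_i r_i = 8·3·10 + 5·1·1 + 3·7·3 + 9·5·1 + 8·6·2 = 449 ≡ 9.
  α_i^2 mod 11 = [9, 1, 5, 3, 3].
  S_2 = Σ v_i α_i^2 r_i = 8·9·10 + 5·1·1 + 3·5·3 + 9·3·1 + 8·3·2 = 845 ≡ 9.
  S = (9, 9, 9) ≠ 0, so r is not a codeword (an error is present).
Step 3: locate the error. For a single error e at position i, S_ℓ = v_i·e·α_i^ℓ, so α_err = S_1/S_0.
  S_0^{−1} = 9^{−1} = 5 (mod 11), so α_err = 9·5 = 45 ≡ 1 = α_2. Error position i = 2.
  Consistency check: S_2/S_1 = 9·5 = 45 ≡ 1 = α_err ✓ (single-error assumption holds).
Step 4: error magnitude e = S_0/v_2 = S_0·∏_{j≠2}(α_2 − α_j) = 9·9 = 81 ≡ 4 (mod 11).
Step 5: correct position 2: c_2 = r_2 − e = 1 − 4 ≡ 8 (mod 11). Hence c = [10, 8, 3, 1, 2].
  Check: interpolating c through the α_i gives m(x) = 7 + 1·x (degree < 2) with m(α_i) = c_i for every i, so c is indeed a codeword.


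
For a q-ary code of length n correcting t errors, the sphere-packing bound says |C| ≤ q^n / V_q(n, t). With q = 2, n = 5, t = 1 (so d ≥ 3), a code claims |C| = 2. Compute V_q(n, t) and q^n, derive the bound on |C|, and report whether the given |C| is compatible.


V_q(n, t) = 6, q^n = 32, Hamming bound = 5, |C| = 2 ≤ bound (satisfied).

Step 1: Compute V_q(n, t) = Σ_{j=0}^1 C(n, j) (q−1)^j.
  j = 0: C(5,0)·(1)^0 = 1·1 = 1.
  j = 1: C(5,1)·(1)^1 = 5·1 = 5.
  V_q(n, t) = 1 + 5 = 6.
Step 2: q^n = 2^5 = 32.
Step 3: Hamming bound ⌊q^n / V_q(n,t)⌋ = ⌊32/6⌋ = 5.
Step 4: Compare |C| = 2 to 5: satisfied.
The claimed |C| lies below the Hamming bound.


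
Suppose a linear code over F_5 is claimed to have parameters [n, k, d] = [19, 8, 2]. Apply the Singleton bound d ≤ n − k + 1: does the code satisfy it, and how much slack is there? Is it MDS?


Singleton RHS = n − k + 1 = 12, slack = 10, bound satisfied, not MDS.

Singleton bound: d ≤ n − k + 1.
Here n = 19, k = 8, so n − k + 1 = 12.
Given d = 2, check d ≤ 12: YES.
Slack = (n − k + 1) − d = 10.
The code is NOT MDS (slack = 10 > 0).
Description: the claimed parameters are [19, 8, 2]_5; such a code would be non-MDS.


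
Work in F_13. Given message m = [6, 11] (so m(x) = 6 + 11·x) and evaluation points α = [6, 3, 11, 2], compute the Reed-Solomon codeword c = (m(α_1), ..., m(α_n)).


c = [7, 0, 10, 2]

Message polynomial: m(x) = 6 + 11·x (mod 13).
For each evaluation point α_i, compute m(α_i) mod 13:
  α_1 = 6: Horner steps 11 → 7, so m(6) = 7.
  α_2 = 3: Horner steps 11 → 0, so m(3) = 0.
  α_3 = 11: Horner steps 11 → 10, so m(11) = 10.
  α_4 = 2: Horner steps 11 → 2, so m(2) = 2.
Codeword c = [7, 0, 10, 2] ∈ F_13^4.


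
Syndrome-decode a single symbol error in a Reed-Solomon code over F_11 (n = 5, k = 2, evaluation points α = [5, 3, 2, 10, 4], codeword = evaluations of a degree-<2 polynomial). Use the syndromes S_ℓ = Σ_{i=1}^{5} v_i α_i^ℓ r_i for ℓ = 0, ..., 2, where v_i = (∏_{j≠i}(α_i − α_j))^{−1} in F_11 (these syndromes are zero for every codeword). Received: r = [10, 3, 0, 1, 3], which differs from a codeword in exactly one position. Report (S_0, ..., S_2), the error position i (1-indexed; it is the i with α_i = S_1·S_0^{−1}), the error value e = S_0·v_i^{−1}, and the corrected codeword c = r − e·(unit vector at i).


S = (5, 4, 1), error at position 2, error magnitude e = 7, c = [10, 7, 0, 1, 3].

Step 1: column multipliers v_i = (∏_{j≠i}(α_i − α_j))^{−1} mod 11.
  i = 1 (α = 5): (5−3)(5−2)(5−10)(5−4) = 2·3·(−5)·1 = −30 ≡ 3, so v_1 = 3^{−1} = 4 (mod 11).
  i = 2 (α = 3): (3−5)(3−2)(3−10)(3−4) = (−2)·1·(−7)·(−1) = −14 ≡ 8, so v_2 = 8^{−1} = 7 (mod 11).
  i = 3 (α = 2): (2−5)(2−3)(2−10)(2−4) = (−3)·(−1)·(−8)·(−2) = 48 ≡ 4, so v_3 = 4^{−1} = 3 (mod 11).
  i = 4 (α = 10): (10−5)(10−3)(10−2)(10−4) = 5·7·8·6 = 1680 ≡ 8, so v_4 = 8^{−1} = 7 (mod 11).
  i = 5 (α = 4): (4−5)(4−3)(4−2)(4−10) = (−1)·1·2·(−6) = 12 ≡ 1, so v_5 = 1^{−1} = 1 (mod 11).
  v = [4, 7, 3, 7, 1].
Step 2: syndromes of r = [10, 3, 0, 1, 3] (all sums mod 11).
  S_0 = Σ v_i r_i = 4·10 + 7·3 + 3·0 + 7·1 + 1·3 = 71 ≡ 5.
  S_1 = Σ v_i α_i r_i = 4·5·10 + 7·3·3 + 3·2·0 + 7·10·1 + 1·4·3 = 345 ≡ 4.
  α_i^2 mod 11 = [3, 9, 4, 1, 5].
  S_2 = Σ v_i α_i^2 r_i = 4·3·10 + 7·9·3 + 3·4·0 + 7·1·1 + 1·5·3 = 331 ≡ 1.
  S = (5, 4, 1) ≠ 0, so r is not a codeword (an error is present).
Step 3: locate the error. For a single error e at position i, S_ℓ = v_i·e·α_i^ℓ, so α_err = S_1/S_0.
  S_0^{−1} = 5^{−1} = 9 (mod 11), so α_err = 4·9 = 36 ≡ 3 = α_2. Error position i = 2.
  Consistency check: S_2/S_1 = 1·3 = 3 ≡ 3 = α_err ✓ (single-error assumption holds).
Step 4: error magnitude e = S_0/v_2 = S_0·∏_{j≠2}(α_2 − α_j) = 5·8 = 40 ≡ 7 (mod 11).
Step 5: correct position 2: c_2 = r_2 − e = 3 − 7 ≡ 7 (mod 11). Hence c = [10, 7, 0, 1, 3].
  Check: interpolating c through the α_i gives m(x) = 8 + 7·x (degree < 2) with m(α_i) = c_i for every i, so c is indeed a codeword.


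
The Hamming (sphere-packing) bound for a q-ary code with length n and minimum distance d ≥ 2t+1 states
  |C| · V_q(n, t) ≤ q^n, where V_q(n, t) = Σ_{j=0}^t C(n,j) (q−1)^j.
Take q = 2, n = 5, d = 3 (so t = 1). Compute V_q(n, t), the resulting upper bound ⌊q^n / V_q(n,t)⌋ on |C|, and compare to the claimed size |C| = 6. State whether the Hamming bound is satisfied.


V_q(n, t) = 6, q^n = 32, Hamming bound = 5, |C| = 6 > bound (violated).

Step 1: Compute V_q(n, t) = Σ_{j=0}^1 C(n, j) (q−1)^j.
  j = 0: C(5,0)·(1)^0 = 1·1 = 1.
  j = 1: C(5,1)·(1)^1 = 5·1 = 5.
  V_q(n, t) = 1 + 5 = 6.
Step 2: q^n = 2^5 = 32.
Step 3: Hamming bound ⌊q^n / V_q(n,t)⌋ = ⌊32/6⌋ = 5.
Step 4: Compare |C| = 6 to 5: violated.
The claimed |C| lies above the Hamming bound, so no 2-ary code of length 5 with d ≥ 3 can have 6 codewords.


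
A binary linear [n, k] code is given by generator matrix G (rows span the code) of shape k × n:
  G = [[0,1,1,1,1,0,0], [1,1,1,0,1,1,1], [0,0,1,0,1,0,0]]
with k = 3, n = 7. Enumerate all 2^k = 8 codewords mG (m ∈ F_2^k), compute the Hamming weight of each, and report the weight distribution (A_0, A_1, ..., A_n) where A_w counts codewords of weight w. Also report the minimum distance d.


Weight distribution: A_0 = 1, A_2 = 2, A_4 = 3, A_6 = 2. Minimum distance d = 2.

Enumerate all 2^3 = 8 messages m ∈ F_2^3.
For each, compute codeword c = mG in F_2^7, then tally its weight.
  m = 000 → c = 0000000, weight = 0.
  m = 100 → c = 0111100, weight = 4.
  m = 010 → c = 1110111, weight = 6.
  m = 110 → c = 1001011, weight = 4.
  m = 001 → c = 0010100, weight = 2.
  m = 101 → c = 0101000, weight = 2.
  m = 011 → c = 1100011, weight = 4.
  m = 111 → c = 1011111, weight = 6.
Tally weights:
  weight 0: 1 codewords.
  weight 2: 2 codewords.
  weight 4: 3 codewords.
  weight 6: 2 codewords.
Minimum distance d = smallest w > 0 with A_w > 0 = 2.
Sanity: Σ A_w = 8 = 2^3 = 8 ✓.


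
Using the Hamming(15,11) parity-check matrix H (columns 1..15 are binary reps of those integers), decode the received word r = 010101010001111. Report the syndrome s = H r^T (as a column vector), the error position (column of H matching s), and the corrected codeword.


s = (1, 0, 0, 0)^T, error position = 8, corrected codeword c = 010101000001111

Compute s = H r^T mod 2 one row at a time:
  s_1 = 1 + 0 + 0 + 0 + 1 + 1 + 1 + 1 = 5 ≡ 1 (mod 2).
  s_2 = 1 + 0 + 1 + 0 + 1 + 1 + 1 + 1 = 6 ≡ 0 (mod 2).
  s_3 = 1 + 0 + 1 + 0 + 0 + 0 + 1 + 1 = 4 ≡ 0 (mod 2).
  s_4 = 0 + 0 + 0 + 0 + 0 + 0 + 1 + 1 = 2 ≡ 0 (mod 2).
s = (1, 0, 0, 0)^T — this equals column 8 of H (binary 1000), so error is at position 8.
Correct: flip bit 8 of r = 010101010001111 to get c = 010101000001111.


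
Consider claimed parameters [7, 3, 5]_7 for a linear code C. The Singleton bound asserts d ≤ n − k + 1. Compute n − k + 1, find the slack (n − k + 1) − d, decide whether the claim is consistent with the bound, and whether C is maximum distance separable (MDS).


Singleton RHS = n − k + 1 = 5, slack = 0, bound satisfied, MDS.

Singleton bound: d ≤ n − k + 1.
Here n = 7, k = 3, so n − k + 1 = 5.
Given d = 5, check d ≤ 5: YES.
Slack = (n − k + 1) − d = 0.
The code is MDS (slack = 0).
Description: the claimed parameters are [7, 3, 5]_7; such a code would be MDS (meets Singleton bound).


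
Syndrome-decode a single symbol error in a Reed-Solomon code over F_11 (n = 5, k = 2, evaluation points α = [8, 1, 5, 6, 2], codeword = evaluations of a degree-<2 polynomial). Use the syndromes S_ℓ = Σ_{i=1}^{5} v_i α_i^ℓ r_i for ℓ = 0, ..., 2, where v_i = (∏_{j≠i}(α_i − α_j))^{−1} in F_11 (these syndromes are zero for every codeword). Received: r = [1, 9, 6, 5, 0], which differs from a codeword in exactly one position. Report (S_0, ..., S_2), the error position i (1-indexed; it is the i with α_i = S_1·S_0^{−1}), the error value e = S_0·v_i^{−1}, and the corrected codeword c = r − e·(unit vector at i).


S = (2, 1, 6), error at position 4, error magnitude e = 8, c = [1, 9, 6, 8, 0].

Step 1: column multipliers v_i = (∏_{j≠i}(α_i − α_j))^{−1} mod 11.
  i = 1 (α = 8): (8−1)(8−5)(8−6)(8−2) = 7·3·2·6 = 252 ≡ 10, so v_1 = 10^{−1} = 10 (mod 11).
  i = 2 (α = 1): (1−8)(1−5)(1−6)(1−2) = (−7)·(−4)·(−5)·(−1) = 140 ≡ 8, so v_2 = 8^{−1} = 7 (mod 11).
  i = 3 (α = 5): (5−8)(5−1)(5−6)(5−2) = (−3)·4·(−1)·3 = 36 ≡ 3, so v_3 = 3^{−1} = 4 (mod 11).
  i = 4 (α = 6): (6−8)(6−1)(6−5)(6−2) = (−2)·5·1·4 = −40 ≡ 4, so v_4 = 4^{−1} = 3 (mod 11).
  i = 5 (α = 2): (2−8)(2−1)(2−5)(2−6) = (−6)·1·(−3)·(−4) = −72 ≡ 5, so v_5 = 5^{−1} = 9 (mod 11).
  v = [10, 7, 4, 3, 9].
Step 2: syndromes of r = [1, 9, 6, 5, 0] (all sums mod 11).
  S_0 = Σ v_i r_i = 10·1 + 7·9 + 4·6 + 3·5 + 9·0 = 112 ≡ 2.
  S_1 = Σ v_i α_i r_i = 10·8·1 + 7·1·9 + 4·5·6 + 3·6·5 + 9·2·0 = 353 ≡ 1.
  α_i^2 mod 11 = [9, 1, 3, 3, 4].
  S_2 = Σ v_i α_i^2 r_i = 10·9·1 + 7·1·9 + 4·3·6 + 3·3·5 + 9·4·0 = 270 ≡ 6.
  S = (2, 1, 6) ≠ 0, so r is not a codeword (an error is present).
Step 3: locate the error. For a single error e at position i, S_ℓ = v_i·e·α_i^ℓ, so α_err = S_1/S_0.
  S_0^{−1} = 2^{−1} = 6 (mod 11), so α_err = 1·6 = 6 ≡ 6 = α_4. Error position i = 4.
  Consistency check: S_2/S_1 = 6·1 = 6 ≡ 6 = α_err ✓ (single-error assumption holds).
Step 4: error magnitude e = S_0/v_4 = S_0·∏_{j≠4}(α_4 − α_j) = 2·4 = 8 ≡ 8 (mod 11).
Step 5: correct position 4: c_4 = r_4 − e = 5 − 8 ≡ 8 (mod 11). Hence c = [1, 9, 6, 8, 0].
  Check: interpolating c through the α_i gives m(x) = 7 + 2·x (degree < 2) with m(α_i) = c_i for every i, so c is indeed a codeword.


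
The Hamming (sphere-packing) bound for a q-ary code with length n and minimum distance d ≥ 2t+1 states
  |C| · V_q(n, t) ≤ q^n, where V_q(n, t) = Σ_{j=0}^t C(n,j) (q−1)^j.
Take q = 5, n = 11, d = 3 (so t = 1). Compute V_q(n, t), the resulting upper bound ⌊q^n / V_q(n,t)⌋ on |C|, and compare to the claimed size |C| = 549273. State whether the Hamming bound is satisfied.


V_q(n, t) = 45, q^n = 48828125, Hamming bound = 1085069, |C| = 549273 ≤ bound (satisfied).

Step 1: Compute V_q(n, t) = Σ_{j=0}^1 C(n, j) (q−1)^j.
  j = 0: C(11,0)·(4)^0 = 1·1 = 1.
  j = 1: C(11,1)·(4)^1 = 11·4 = 44.
  V_q(n, t) = 1 + 44 = 45.
Step 2: q^n = 5^11 = 48828125.
Step 3: Hamming bound ⌊q^n / V_q(n,t)⌋ = ⌊48828125/45⌋ = 1085069.
Step 4: Compare |C| = 549273 to 1085069: satisfied.
The claimed |C| lies below the Hamming bound.


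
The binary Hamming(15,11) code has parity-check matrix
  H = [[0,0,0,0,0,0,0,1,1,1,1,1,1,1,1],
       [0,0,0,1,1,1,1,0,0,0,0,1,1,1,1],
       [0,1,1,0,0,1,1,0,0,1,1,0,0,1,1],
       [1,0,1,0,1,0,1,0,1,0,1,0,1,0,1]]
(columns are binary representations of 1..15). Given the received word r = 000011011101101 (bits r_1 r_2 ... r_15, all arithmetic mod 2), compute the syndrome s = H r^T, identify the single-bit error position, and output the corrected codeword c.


s = (0, 1, 1, 0)^T, error position = 6, corrected codeword c = 000010011101101

Compute s = H r^T mod 2 one row at a time:
  s_1 = 1 + 1 + 1 + 0 + 1 + 1 + 0 + 1 = 6 ≡ 0 (mod 2).
  s_2 = 0 + 1 + 1 + 0 + 1 + 1 + 0 + 1 = 5 ≡ 1 (mod 2).
  s_3 = 0 + 0 + 1 + 0 + 1 + 0 + 0 + 1 = 3 ≡ 1 (mod 2).
  s_4 = 0 + 0 + 1 + 0 + 1 + 0 + 1 + 1 = 4 ≡ 0 (mod 2).
s = (0, 1, 1, 0)^T — this equals column 6 of H (binary 0110), so error is at position 6.
Correct: flip bit 6 of r = 000011011101101 to get c = 000010011101101.


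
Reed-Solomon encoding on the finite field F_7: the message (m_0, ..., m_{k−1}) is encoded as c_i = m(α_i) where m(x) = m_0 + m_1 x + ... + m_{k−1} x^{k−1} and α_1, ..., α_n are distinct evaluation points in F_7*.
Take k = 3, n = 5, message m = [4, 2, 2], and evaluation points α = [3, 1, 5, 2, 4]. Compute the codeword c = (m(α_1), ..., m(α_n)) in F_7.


c = [0, 1, 1, 2, 2]

Message polynomial: m(x) = 4 + 2·x + 2·x^2 (mod 7).
For each evaluation point α_i, compute m(α_i) mod 7:
  α_1 = 3: Horner steps 2 → 1 → 0, so m(3) = 0.
  α_2 = 1: Horner steps 2 → 4 → 1, so m(1) = 1.
  α_3 = 5: Horner steps 2 → 5 → 1, so m(5) = 1.
  α_4 = 2: Horner steps 2 → 6 → 2, so m(2) = 2.
  α_5 = 4: Horner steps 2 → 3 → 2, so m(4) = 2.
Codeword c = [0, 1, 1, 2, 2] ∈ F_7^5.


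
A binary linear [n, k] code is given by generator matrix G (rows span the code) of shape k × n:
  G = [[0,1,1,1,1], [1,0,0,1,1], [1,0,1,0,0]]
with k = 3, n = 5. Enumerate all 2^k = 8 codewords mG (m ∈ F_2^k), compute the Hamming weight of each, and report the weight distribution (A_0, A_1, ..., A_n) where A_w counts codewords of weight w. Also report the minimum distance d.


Weight distribution: A_0 = 1, A_1 = 1, A_2 = 1, A_3 = 3, A_4 = 2. Minimum distance d = 1.

Enumerate all 2^3 = 8 messages m ∈ F_2^3.
For each, compute codeword c = mG in F_2^5, then tally its weight.
  m = 000 → c = 00000, weight = 0.
  m = 100 → c = 01111, weight = 4.
  m = 010 → c = 10011, weight = 3.
  m = 110 → c = 11100, weight = 3.
  m = 001 → c = 10100, weight = 2.
  m = 101 → c = 11011, weight = 4.
  m = 011 → c = 00111, weight = 3.
  m = 111 → c = 01000, weight = 1.
Tally weights:
  weight 0: 1 codewords.
  weight 1: 1 codewords.
  weight 2: 1 codewords.
  weight 3: 3 codewords.
  weight 4: 2 codewords.
Minimum distance d = smallest w > 0 with A_w > 0 = 1.
Sanity: Σ A_w = 8 = 2^3 = 8 ✓.


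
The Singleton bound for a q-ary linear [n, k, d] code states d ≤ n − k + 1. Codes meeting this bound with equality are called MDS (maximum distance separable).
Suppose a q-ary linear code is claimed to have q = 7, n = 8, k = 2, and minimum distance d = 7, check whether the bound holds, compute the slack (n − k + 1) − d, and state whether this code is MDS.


Singleton RHS = n − k + 1 = 7, slack = 0, bound satisfied, MDS.

Singleton bound: d ≤ n − k + 1.
Here n = 8, k = 2, so n − k + 1 = 7.
Given d = 7, check d ≤ 7: YES.
Slack = (n − k + 1) − d = 0.
The code is MDS (slack = 0).
Description: the claimed parameters are [8, 2, 7]_7; such a code would be MDS (meets Singleton bound).


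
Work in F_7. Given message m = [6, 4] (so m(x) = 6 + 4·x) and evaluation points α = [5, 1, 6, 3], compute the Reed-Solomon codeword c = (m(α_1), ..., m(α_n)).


c = [5, 3, 2, 4]

Message polynomial: m(x) = 6 + 4·x (mod 7).
For each evaluation point α_i, compute m(α_i) mod 7:
  α_1 = 5: Horner steps 4 → 5, so m(5) = 5.
  α_2 = 1: Horner steps 4 → 3, so m(1) = 3.
  α_3 = 6: Horner steps 4 → 2, so m(6) = 2.
  α_4 = 3: Horner steps 4 → 4, so m(3) = 4.
Codeword c = [5, 3, 2, 4] ∈ F_7^4.


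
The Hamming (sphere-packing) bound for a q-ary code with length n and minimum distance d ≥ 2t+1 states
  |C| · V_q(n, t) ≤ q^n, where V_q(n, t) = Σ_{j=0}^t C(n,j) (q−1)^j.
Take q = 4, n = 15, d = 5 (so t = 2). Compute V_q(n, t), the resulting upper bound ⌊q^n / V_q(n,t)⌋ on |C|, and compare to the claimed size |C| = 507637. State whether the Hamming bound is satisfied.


V_q(n, t) = 991, q^n = 1073741824, Hamming bound = 1083493, |C| = 507637 ≤ bound (satisfied).

Step 1: Compute V_q(n, t) = Σ_{j=0}^2 C(n, j) (q−1)^j.
  j = 0: C(15,0)·(3)^0 = 1·1 = 1.
  j = 1: C(15,1)·(3)^1 = 15·3 = 45.
  j = 2: C(15,2)·(3)^2 = 105·9 = 945.
  V_q(n, t) = 1 + 45 + 945 = 991.
Step 2: q^n = 4^15 = 1073741824.
Step 3: Hamming bound ⌊q^n / V_q(n,t)⌋ = ⌊1073741824/991⌋ = 1083493.
Step 4: Compare |C| = 507637 to 1083493: satisfied.
The claimed |C| lies below the Hamming bound.


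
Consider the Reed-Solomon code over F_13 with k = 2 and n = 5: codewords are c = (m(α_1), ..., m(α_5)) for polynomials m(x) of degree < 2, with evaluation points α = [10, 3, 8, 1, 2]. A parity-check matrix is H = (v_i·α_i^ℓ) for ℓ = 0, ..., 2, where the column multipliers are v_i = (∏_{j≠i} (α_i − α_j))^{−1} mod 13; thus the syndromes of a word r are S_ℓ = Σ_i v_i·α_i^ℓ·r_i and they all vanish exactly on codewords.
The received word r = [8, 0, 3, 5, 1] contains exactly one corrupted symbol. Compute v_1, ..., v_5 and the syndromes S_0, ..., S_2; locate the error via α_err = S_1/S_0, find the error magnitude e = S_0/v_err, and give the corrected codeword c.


S = (11, 7, 8), error at position 2, error magnitude e = 3, c = [8, 10, 3, 5, 1].

Step 1: column multipliers v_i = (∏_{j≠i}(α_i − α_j))^{−1} mod 13.
  i = 1 (α = 10): (10−3)(10−8)(10−1)(10−2) = 7·2·9·8 = 1008 ≡ 7, so v_1 = 7^{−1} = 2 (mod 13).
  i = 2 (α = 3): (3−10)(3−8)(3−1)(3−2) = (−7)·(−5)·2·1 = 70 ≡ 5, so v_2 = 5^{−1} = 8 (mod 13).
  i = 3 (α = 8): (8−10)(8−3)(8−1)(8−2) = (−2)·5·7·6 = −420 ≡ 9, so v_3 = 9^{−1} = 3 (mod 13).
  i = 4 (α = 1): (1−10)(1−3)(1−8)(1−2) = (−9)·(−2)·(−7)·(−1) = 126 ≡ 9, so v_4 = 9^{−1} = 3 (mod 13).
  i = 5 (α = 2): (2−10)(2−3)(2−8)(2−1) = (−8)·(−1)·(−6)·1 = −48 ≡ 4, so v_5 = 4^{−1} = 10 (mod 13).
  v = [2, 8, 3, 3, 10].
Step 2: syndromes of r = [8, 0, 3, 5, 1] (all sums mod 13).
  S_0 = Σ v_i r_i = 2·8 + 8·0 + 3·3 + 3·5 + 10·1 = 50 ≡ 11.
  S_1 = Σ v_i α_i r_i = 2·10·8 + 8·3·0 + 3·8·3 + 3·1·5 + 10·2·1 = 267 ≡ 7.
  α_i^2 mod 13 = [9, 9, 12, 1, 4].
  S_2 = Σ v_i α_i^2 r_i = 2·9·8 + 8·9·0 + 3·12·3 + 3·1·5 + 10·4·1 = 307 ≡ 8.
  S = (11, 7, 8) ≠ 0, so r is not a codeword (an error is present).
Step 3: locate the error. For a single error e at position i, S_ℓ = v_i·e·α_i^ℓ, so α_err = S_1/S_0.
  S_0^{−1} = 11^{−1} = 6 (mod 13), so α_err = 7·6 = 42 ≡ 3 = α_2. Error position i = 2.
  Consistency check: S_2/S_1 = 8·2 = 16 ≡ 3 = α_err ✓ (single-error assumption holds).
Step 4: error magnitude e = S_0/v_2 = S_0·∏_{j≠2}(α_2 − α_j) = 11·5 = 55 ≡ 3 (mod 13).
Step 5: correct position 2: c_2 = r_2 − e = 0 − 3 ≡ 10 (mod 13). Hence c = [8, 10, 3, 5, 1].
  Check: interpolating c through the α_i gives m(x) = 9 + 9·x (degree < 2) with m(α_i) = c_i for every i, so c is indeed a codeword.


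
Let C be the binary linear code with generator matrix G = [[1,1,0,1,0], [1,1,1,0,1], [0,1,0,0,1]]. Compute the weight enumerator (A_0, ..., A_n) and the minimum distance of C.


Weight distribution: A_0 = 1, A_2 = 2, A_3 = 4, A_4 = 1. Minimum distance d = 2.

Enumerate all 2^3 = 8 messages m ∈ F_2^3.
For each, compute codeword c = mG in F_2^5, then tally its weight.
  m = 000 → c = 00000, weight = 0.
  m = 100 → c = 11010, weight = 3.
  m = 010 → c = 11101, weight = 4.
  m = 110 → c = 00111, weight = 3.
  m = 001 → c = 01001, weight = 2.
  m = 101 → c = 10011, weight = 3.
  m = 011 → c = 10100, weight = 2.
  m = 111 → c = 01110, weight = 3.
Tally weights:
  weight 0: 1 codewords.
  weight 2: 2 codewords.
  weight 3: 4 codewords.
  weight 4: 1 codewords.
Minimum distance d = smallest w > 0 with A_w > 0 = 2.
Sanity: Σ A_w = 8 = 2^3 = 8 ✓.


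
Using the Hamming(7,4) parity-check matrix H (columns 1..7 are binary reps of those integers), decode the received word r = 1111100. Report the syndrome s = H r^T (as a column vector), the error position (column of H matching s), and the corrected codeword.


s = (0, 0, 1)^T, error position = 1, corrected codeword c = 0111100

Compute s = H r^T mod 2 one row at a time:
  s_1 = 1 + 1 + 0 + 0 = 2 ≡ 0 (mod 2).
  s_2 = 1 + 1 + 0 + 0 = 2 ≡ 0 (mod 2).
  s_3 = 1 + 1 + 1 + 0 = 3 ≡ 1 (mod 2).
s = (0, 0, 1)^T — this equals column 1 of H (binary 001), so error is at position 1.
Correct: flip bit 1 of r = 1111100 to get c = 0111100.


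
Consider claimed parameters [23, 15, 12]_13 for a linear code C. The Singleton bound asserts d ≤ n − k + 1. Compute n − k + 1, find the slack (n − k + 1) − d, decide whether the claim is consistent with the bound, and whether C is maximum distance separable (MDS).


Singleton RHS = n − k + 1 = 9, slack = -3, bound violated (no such code; not MDS).

Singleton bound: d ≤ n − k + 1.
Here n = 23, k = 15, so n − k + 1 = 9.
Given d = 12, check d ≤ 9: NO.
Slack = (n − k + 1) − d = -3.
The slack is negative: d = 12 exceeds n − k + 1 = 9 by 3, so the Singleton bound is violated and no linear [23, 15, 12]_13 code can exist. In particular it is not MDS (MDS requires d = n − k + 1 exactly).
Description: the claimed parameters are [23, 15, 12]_13; such a code would be impossible (violates the Singleton bound).


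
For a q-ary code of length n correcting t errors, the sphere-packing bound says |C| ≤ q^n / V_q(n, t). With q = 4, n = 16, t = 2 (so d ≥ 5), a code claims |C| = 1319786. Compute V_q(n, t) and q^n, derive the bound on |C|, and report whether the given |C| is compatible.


V_q(n, t) = 1129, q^n = 4294967296, Hamming bound = 3804222, |C| = 1319786 ≤ bound (satisfied).

Step 1: Compute V_q(n, t) = Σ_{j=0}^2 C(n, j) (q−1)^j.
  j = 0: C(16,0)·(3)^0 = 1·1 = 1.
  j = 1: C(16,1)·(3)^1 = 16·3 = 48.
  j = 2: C(16,2)·(3)^2 = 120·9 = 1080.
  V_q(n, t) = 1 + 48 + 1080 = 1129.
Step 2: q^n = 4^16 = 4294967296.
Step 3: Hamming bound ⌊q^n / V_q(n,t)⌋ = ⌊4294967296/1129⌋ = 3804222.
Step 4: Compare |C| = 1319786 to 3804222: satisfied.
The claimed |C| lies below the Hamming bound.


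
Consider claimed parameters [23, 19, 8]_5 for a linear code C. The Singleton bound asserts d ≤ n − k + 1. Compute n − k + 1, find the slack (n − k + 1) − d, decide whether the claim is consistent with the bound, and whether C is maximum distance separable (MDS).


Singleton RHS = n − k + 1 = 5, slack = -3, bound violated (no such code; not MDS).

Singleton bound: d ≤ n − k + 1.
Here n = 23, k = 19, so n − k + 1 = 5.
Given d = 8, check d ≤ 5: NO.
Slack = (n − k + 1) − d = -3.
The slack is negative: d = 8 exceeds n − k + 1 = 5 by 3, so the Singleton bound is violated and no linear [23, 19, 8]_5 code can exist. In particular it is not MDS (MDS requires d = n − k + 1 exactly).
Description: the claimed parameters are [23, 19, 8]_5; such a code would be impossible (violates the Singleton bound).


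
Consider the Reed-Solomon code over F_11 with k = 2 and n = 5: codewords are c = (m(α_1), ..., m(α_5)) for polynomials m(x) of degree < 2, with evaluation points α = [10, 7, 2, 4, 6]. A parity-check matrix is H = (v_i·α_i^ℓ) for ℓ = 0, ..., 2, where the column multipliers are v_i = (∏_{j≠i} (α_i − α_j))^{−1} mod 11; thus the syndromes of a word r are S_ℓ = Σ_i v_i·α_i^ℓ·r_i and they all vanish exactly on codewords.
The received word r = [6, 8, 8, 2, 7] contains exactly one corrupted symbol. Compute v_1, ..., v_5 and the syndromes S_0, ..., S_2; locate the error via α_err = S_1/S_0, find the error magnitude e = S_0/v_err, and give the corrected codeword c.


S = (7, 5, 2), error at position 2, error magnitude e = 4, c = [6, 4, 8, 2, 7].

Step 1: column multipliers v_i = (∏_{j≠i}(α_i − α_j))^{−1} mod 11.
  i = 1 (α = 10): (10−7)(10−2)(10−4)(10−6) = 3·8·6·4 = 576 ≡ 4, so v_1 = 4^{−1} = 3 (mod 11).
  i = 2 (α = 7): (7−10)(7−2)(7−4)(7−6) = (−3)·5·3·1 = −45 ≡ 10, so v_2 = 10^{−1} = 10 (mod 11).
  i = 3 (α = 2): (2−10)(2−7)(2−4)(2−6) = (−8)·(−5)·(−2)·(−4) = 320 ≡ 1, so v_3 = 1^{−1} = 1 (mod 11).
  i = 4 (α = 4): (4−10)(4−7)(4−2)(4−6) = (−6)·(−3)·2·(−2) = −72 ≡ 5, so v_4 = 5^{−1} = 9 (mod 11).
  i = 5 (α = 6): (6−10)(6−7)(6−2)(6−4) = (−4)·(−1)·4·2 = 32 ≡ 10, so v_5 = 10^{−1} = 10 (mod 11).
  v = [3, 10, 1, 9, 10].
Step 2: syndromes of r = [6, 8, 8, 2, 7] (all sums mod 11).
  S_0 = Σ v_i r_i = 3·6 + 10·8 + 1·8 + 9·2 + 10·7 = 194 ≡ 7.
  S_1 = Σ v_i α_i r_i = 3·10·6 + 10·7·8 + 1·2·8 + 9·4·2 + 10·6·7 = 1248 ≡ 5.
  α_i^2 mod 11 = [1, 5, 4, 5, 3].
  S_2 = Σ v_i α_i^2 r_i = 3·1·6 + 10·5·8 + 1·4·8 + 9·5·2 + 10·3·7 = 750 ≡ 2.
  S = (7, 5, 2) ≠ 0, so r is not a codeword (an error is present).
Step 3: locate the error. For a single error e at position i, S_ℓ = v_i·e·α_i^ℓ, so α_err = S_1/S_0.
  S_0^{−1} = 7^{−1} = 8 (mod 11), so α_err = 5·8 = 40 ≡ 7 = α_2. Error position i = 2.
  Consistency check: S_2/S_1 = 2·9 = 18 ≡ 7 = α_err ✓ (single-error assumption holds).
Step 4: error magnitude e = S_0/v_2 = S_0·∏_{j≠2}(α_2 − α_j) = 7·10 = 70 ≡ 4 (mod 11).
Step 5: correct position 2: c_2 = r_2 − e = 8 − 4 ≡ 4 (mod 11). Hence c = [6, 4, 8, 2, 7].
  Check: interpolating c through the α_i gives m(x) = 3 + 8·x (degree < 2) with m(α_i) = c_i for every i, so c is indeed a codeword.


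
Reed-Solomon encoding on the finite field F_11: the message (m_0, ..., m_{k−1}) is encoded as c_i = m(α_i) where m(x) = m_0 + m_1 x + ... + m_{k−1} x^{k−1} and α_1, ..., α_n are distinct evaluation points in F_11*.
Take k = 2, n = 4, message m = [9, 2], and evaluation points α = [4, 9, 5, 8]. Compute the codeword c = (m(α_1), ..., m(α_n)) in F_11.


c = [6, 5, 8, 3]

Message polynomial: m(x) = 9 + 2·x (mod 11).
For each evaluation point α_i, compute m(α_i) mod 11:
  α_1 = 4: Horner steps 2 → 6, so m(4) = 6.
  α_2 = 9: Horner steps 2 → 5, so m(9) = 5.
  α_3 = 5: Horner steps 2 → 8, so m(5) = 8.
  α_4 = 8: Horner steps 2 → 3, so m(8) = 3.
Codeword c = [6, 5, 8, 3] ∈ F_11^4.


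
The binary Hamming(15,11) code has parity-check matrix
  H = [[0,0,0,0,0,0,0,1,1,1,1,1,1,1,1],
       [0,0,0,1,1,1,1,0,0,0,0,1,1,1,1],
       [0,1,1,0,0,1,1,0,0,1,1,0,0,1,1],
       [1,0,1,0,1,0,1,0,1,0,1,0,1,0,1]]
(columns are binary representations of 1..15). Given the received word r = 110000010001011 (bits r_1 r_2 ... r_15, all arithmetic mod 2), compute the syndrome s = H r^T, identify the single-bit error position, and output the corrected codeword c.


s = (0, 1, 1, 0)^T, error position = 6, corrected codeword c = 110001010001011

Compute s = H r^T mod 2 one row at a time:
  s_1 = 1 + 0 + 0 + 0 + 1 + 0 + 1 + 1 = 4 ≡ 0 (mod 2).
  s_2 = 0 + 0 + 0 + 0 + 1 + 0 + 1 + 1 = 3 ≡ 1 (mod 2).
  s_3 = 1 + 0 + 0 + 0 + 0 + 0 + 1 + 1 = 3 ≡ 1 (mod 2).
  s_4 = 1 + 0 + 0 + 0 + 0 + 0 + 0 + 1 = 2 ≡ 0 (mod 2).
s = (0, 1, 1, 0)^T — this equals column 6 of H (binary 0110), so error is at position 6.
Correct: flip bit 6 of r = 110000010001011 to get c = 110001010001011.


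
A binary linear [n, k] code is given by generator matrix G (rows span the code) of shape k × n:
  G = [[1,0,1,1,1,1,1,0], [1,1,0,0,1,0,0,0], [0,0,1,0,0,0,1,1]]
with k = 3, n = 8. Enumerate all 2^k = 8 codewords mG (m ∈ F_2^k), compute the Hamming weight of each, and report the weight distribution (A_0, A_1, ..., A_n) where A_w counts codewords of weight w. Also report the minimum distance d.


Weight distribution: A_0 = 1, A_3 = 2, A_4 = 1, A_5 = 2, A_6 = 2. Minimum distance d = 3.

Enumerate all 2^3 = 8 messages m ∈ F_2^3.
For each, compute codeword c = mG in F_2^8, then tally its weight.
  m = 000 → c = 00000000, weight = 0.
  m = 100 → c = 10111110, weight = 6.
  m = 010 → c = 11001000, weight = 3.
  m = 110 → c = 01110110, weight = 5.
  m = 001 → c = 00100011, weight = 3.
  m = 101 → c = 10011101, weight = 5.
  m = 011 → c = 11101011, weight = 6.
  m = 111 → c = 01010101, weight = 4.
Tally weights:
  weight 0: 1 codewords.
  weight 3: 2 codewords.
  weight 4: 1 codewords.
  weight 5: 2 codewords.
  weight 6: 2 codewords.
Minimum distance d = smallest w > 0 with A_w > 0 = 3.
Sanity: Σ A_w = 8 = 2^3 = 8 ✓.


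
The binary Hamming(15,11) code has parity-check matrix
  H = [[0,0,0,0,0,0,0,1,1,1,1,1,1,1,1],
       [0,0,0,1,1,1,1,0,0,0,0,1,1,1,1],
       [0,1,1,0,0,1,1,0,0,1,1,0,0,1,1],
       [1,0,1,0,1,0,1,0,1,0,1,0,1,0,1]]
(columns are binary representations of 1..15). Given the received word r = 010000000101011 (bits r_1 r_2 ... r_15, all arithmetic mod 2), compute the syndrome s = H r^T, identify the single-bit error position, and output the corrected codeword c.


s = (0, 1, 0, 1)^T, error position = 5, corrected codeword c = 010010000101011

Compute s = H r^T mod 2 one row at a time:
  s_1 = 0 + 0 + 1 + 0 + 1 + 0 + 1 + 1 = 4 ≡ 0 (mod 2).
  s_2 = 0 + 0 + 0 + 0 + 1 + 0 + 1 + 1 = 3 ≡ 1 (mod 2).
  s_3 = 1 + 0 + 0 + 0 + 1 + 0 + 1 + 1 = 4 ≡ 0 (mod 2).
  s_4 = 0 + 0 + 0 + 0 + 0 + 0 + 0 + 1 = 1 ≡ 1 (mod 2).
s = (0, 1, 0, 1)^T — this equals column 5 of H (binary 0101), so error is at position 5.
Correct: flip bit 5 of r = 010000000101011 to get c = 010010000101011.


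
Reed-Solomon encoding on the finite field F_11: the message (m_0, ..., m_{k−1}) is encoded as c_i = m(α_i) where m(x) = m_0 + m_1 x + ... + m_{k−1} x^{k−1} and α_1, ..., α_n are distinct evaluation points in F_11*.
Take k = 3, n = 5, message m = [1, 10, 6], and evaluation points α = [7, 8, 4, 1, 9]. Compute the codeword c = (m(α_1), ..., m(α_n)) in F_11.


c = [2, 3, 5, 6, 5]

Message polynomial: m(x) = 1 + 10·x + 6·x^2 (mod 11).
For each evaluation point α_i, compute m(α_i) mod 11:
  α_1 = 7: Horner steps 6 → 8 → 2, so m(7) = 2.
  α_2 = 8: Horner steps 6 → 3 → 3, so m(8) = 3.
  α_3 = 4: Horner steps 6 → 1 → 5, so m(4) = 5.
  α_4 = 1: Horner steps 6 → 5 → 6, so m(1) = 6.
  α_5 = 9: Horner steps 6 → 9 → 5, so m(9) = 5.
Codeword c = [2, 3, 5, 6, 5] ∈ F_11^5.


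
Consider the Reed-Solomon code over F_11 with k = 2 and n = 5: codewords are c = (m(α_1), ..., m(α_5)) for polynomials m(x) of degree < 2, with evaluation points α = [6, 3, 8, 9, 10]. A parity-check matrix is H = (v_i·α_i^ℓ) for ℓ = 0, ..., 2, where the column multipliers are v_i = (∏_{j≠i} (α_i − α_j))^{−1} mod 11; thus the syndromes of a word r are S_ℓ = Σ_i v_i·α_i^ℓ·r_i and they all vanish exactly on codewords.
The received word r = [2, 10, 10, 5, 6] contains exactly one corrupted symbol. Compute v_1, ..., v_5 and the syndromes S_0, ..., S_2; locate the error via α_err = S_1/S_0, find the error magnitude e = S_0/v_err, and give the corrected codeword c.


S = (8, 9, 6), error at position 3, error magnitude e = 6, c = [2, 10, 4, 5, 6].

Step 1: column multipliers v_i = (∏_{j≠i}(α_i − α_j))^{−1} mod 11.
  i = 1 (α = 6): (6−3)(6−8)(6−9)(6−10) = 3·(−2)·(−3)·(−4) = −72 ≡ 5, so v_1 = 5^{−1} = 9 (mod 11).
  i = 2 (α = 3): (3−6)(3−8)(3−9)(3−10) = (−3)·(−5)·(−6)·(−7) = 630 ≡ 3, so v_2 = 3^{−1} = 4 (mod 11).
  i = 3 (α = 8): (8−6)(8−3)(8−9)(8−10) = 2·5·(−1)·(−2) = 20 ≡ 9, so v_3 = 9^{−1} = 5 (mod 11).
  i = 4 (α = 9): (9−6)(9−3)(9−8)(9−10) = 3·6·1·(−1) = −18 ≡ 4, so v_4 = 4^{−1} = 3 (mod 11).
  i = 5 (α = 10): (10−6)(10−3)(10−8)(10−9) = 4·7·2·1 = 56 ≡ 1, so v_5 = 1^{−1} = 1 (mod 11).
  v = [9, 4, 5, 3, 1].
Step 2: syndromes of r = [2, 10, 10, 5, 6] (all sums mod 11).
  S_0 = Σ v_i r_i = 9·2 + 4·10 + 5·10 + 3·5 + 1·6 = 129 ≡ 8.
  S_1 = Σ v_i α_i r_i = 9·6·2 + 4·3·10 + 5·8·10 + 3·9·5 + 1·10·6 = 823 ≡ 9.
  α_i^2 mod 11 = [3, 9, 9, 4, 1].
  S_2 = Σ v_i α_i^2 r_i = 9·3·2 + 4·9·10 + 5·9·10 + 3·4·5 + 1·1·6 = 930 ≡ 6.
  S = (8, 9, 6) ≠ 0, so r is not a codeword (an error is present).
Step 3: locate the error. For a single error e at position i, S_ℓ = v_i·e·α_i^ℓ, so α_err = S_1/S_0.
  S_0^{−1} = 8^{−1} = 7 (mod 11), so α_err = 9·7 = 63 ≡ 8 = α_3. Error position i = 3.
  Consistency check: S_2/S_1 = 6·5 = 30 ≡ 8 = α_err ✓ (single-error assumption holds).
Step 4: error magnitude e = S_0/v_3 = S_0·∏_{j≠3}(α_3 − α_j) = 8·9 = 72 ≡ 6 (mod 11).
Step 5: correct position 3: c_3 = r_3 − e = 10 − 6 ≡ 4 (mod 11). Hence c = [2, 10, 4, 5, 6].
  Check: interpolating c through the α_i gives m(x) = 7 + 1·x (degree < 2) with m(α_i) = c_i for every i, so c is indeed a codeword.


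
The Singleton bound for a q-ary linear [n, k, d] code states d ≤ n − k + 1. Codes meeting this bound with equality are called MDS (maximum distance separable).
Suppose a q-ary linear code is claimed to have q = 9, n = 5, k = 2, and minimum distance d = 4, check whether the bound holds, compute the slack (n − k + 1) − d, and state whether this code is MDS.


Singleton RHS = n − k + 1 = 4, slack = 0, bound satisfied, MDS.

Singleton bound: d ≤ n − k + 1.
Here n = 5, k = 2, so n − k + 1 = 4.
Given d = 4, check d ≤ 4: YES.
Slack = (n − k + 1) − d = 0.
The code is MDS (slack = 0).
Description: the claimed parameters are [5, 2, 4]_9; such a code would be MDS (meets Singleton bound).


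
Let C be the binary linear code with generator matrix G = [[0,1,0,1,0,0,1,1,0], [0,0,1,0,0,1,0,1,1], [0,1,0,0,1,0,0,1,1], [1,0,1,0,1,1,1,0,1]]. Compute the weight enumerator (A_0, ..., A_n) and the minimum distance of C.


Weight distribution: A_0 = 1, A_4 = 10, A_6 = 4, A_8 = 1. Minimum distance d = 4.

Enumerate all 2^4 = 16 messages m ∈ F_2^4.
For each, compute codeword c = mG in F_2^9, then tally its weight.
  m = 0000 → c = 000000000, weight = 0.
  m = 1000 → c = 010100110, weight = 4.
  m = 0100 → c = 001001011, weight = 4.
  m = 1100 → c = 011101101, weight = 6.
  m = 0010 → c = 010010011, weight = 4.
  m = 1010 → c = 000110101, weight = 4.
  m = 0110 → c = 011011000, weight = 4.
  m = 1110 → c = 001111110, weight = 6.
  m = 0001 → c = 101011101, weight = 6.
  m = 1001 → c = 111111011, weight = 8.
  m = 0101 → c = 100010110, weight = 4.
  m = 1101 → c = 110110000, weight = 4.
  m = 0011 → c = 111001110, weight = 6.
  m = 1011 → c = 101101000, weight = 4.
  m = 0111 → c = 110000101, weight = 4.
  m = 1111 → c = 100100011, weight = 4.
Tally weights:
  weight 0: 1 codewords.
  weight 4: 10 codewords.
  weight 6: 4 codewords.
  weight 8: 1 codewords.
Minimum distance d = smallest w > 0 with A_w > 0 = 4.
Sanity: Σ A_w = 16 = 2^4 = 16 ✓.


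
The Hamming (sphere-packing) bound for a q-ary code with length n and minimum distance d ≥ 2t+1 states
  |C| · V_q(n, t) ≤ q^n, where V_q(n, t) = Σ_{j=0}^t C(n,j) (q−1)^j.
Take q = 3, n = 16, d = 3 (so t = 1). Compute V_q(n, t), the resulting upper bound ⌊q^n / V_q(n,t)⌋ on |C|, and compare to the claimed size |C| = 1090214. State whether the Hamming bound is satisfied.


V_q(n, t) = 33, q^n = 43046721, Hamming bound = 1304446, |C| = 1090214 ≤ bound (satisfied).

Step 1: Compute V_q(n, t) = Σ_{j=0}^1 C(n, j) (q−1)^j.
  j = 0: C(16,0)·(2)^0 = 1·1 = 1.
  j = 1: C(16,1)·(2)^1 = 16·2 = 32.
  V_q(n, t) = 1 + 32 = 33.
Step 2: q^n = 3^16 = 43046721.
Step 3: Hamming bound ⌊q^n / V_q(n,t)⌋ = ⌊43046721/33⌋ = 1304446.
Step 4: Compare |C| = 1090214 to 1304446: satisfied.
The claimed |C| lies below the Hamming bound.


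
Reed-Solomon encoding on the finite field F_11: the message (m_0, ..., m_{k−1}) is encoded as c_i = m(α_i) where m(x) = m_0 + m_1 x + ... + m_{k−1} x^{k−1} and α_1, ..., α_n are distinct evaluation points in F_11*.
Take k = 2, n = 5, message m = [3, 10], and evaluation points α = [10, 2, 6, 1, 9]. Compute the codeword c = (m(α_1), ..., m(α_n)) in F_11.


c = [4, 1, 8, 2, 5]

Message polynomial: m(x) = 3 + 10·x (mod 11).
For each evaluation point α_i, compute m(α_i) mod 11:
  α_1 = 10: Horner steps 10 → 4, so m(10) = 4.
  α_2 = 2: Horner steps 10 → 1, so m(2) = 1.
  α_3 = 6: Horner steps 10 → 8, so m(6) = 8.
  α_4 = 1: Horner steps 10 → 2, so m(1) = 2.
  α_5 = 9: Horner steps 10 → 5, so m(9) = 5.
Codeword c = [4, 1, 8, 2, 5] ∈ F_11^5.


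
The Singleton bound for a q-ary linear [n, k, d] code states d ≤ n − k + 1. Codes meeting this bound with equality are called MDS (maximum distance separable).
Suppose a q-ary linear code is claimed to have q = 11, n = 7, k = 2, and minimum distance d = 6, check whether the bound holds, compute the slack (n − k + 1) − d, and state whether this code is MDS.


Singleton RHS = n − k + 1 = 6, slack = 0, bound satisfied, MDS.

Singleton bound: d ≤ n − k + 1.
Here n = 7, k = 2, so n − k + 1 = 6.
Given d = 6, check d ≤ 6: YES.
Slack = (n − k + 1) − d = 0.
The code is MDS (slack = 0).
Description: the claimed parameters are [7, 2, 6]_11; such a code would be MDS (meets Singleton bound).


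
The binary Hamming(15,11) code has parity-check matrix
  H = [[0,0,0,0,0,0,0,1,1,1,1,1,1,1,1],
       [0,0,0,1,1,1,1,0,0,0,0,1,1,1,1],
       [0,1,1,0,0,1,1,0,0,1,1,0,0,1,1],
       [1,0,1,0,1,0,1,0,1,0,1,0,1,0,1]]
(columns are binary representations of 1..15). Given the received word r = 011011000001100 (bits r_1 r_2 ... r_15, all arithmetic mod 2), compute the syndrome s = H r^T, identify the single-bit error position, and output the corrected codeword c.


s = (0, 0, 1, 1)^T, error position = 3, corrected codeword c = 010011000001100

Compute s = H r^T mod 2 one row at a time:
  s_1 = 0 + 0 + 0 + 0 + 1 + 1 + 0 + 0 = 2 ≡ 0 (mod 2).
  s_2 = 0 + 1 + 1 + 0 + 1 + 1 + 0 + 0 = 4 ≡ 0 (mod 2).
  s_3 = 1 + 1 + 1 + 0 + 0 + 0 + 0 + 0 = 3 ≡ 1 (mod 2).
  s_4 = 0 + 1 + 1 + 0 + 0 + 0 + 1 + 0 = 3 ≡ 1 (mod 2).
s = (0, 0, 1, 1)^T — this equals column 3 of H (binary 0011), so error is at position 3.
Correct: flip bit 3 of r = 011011000001100 to get c = 010011000001100.


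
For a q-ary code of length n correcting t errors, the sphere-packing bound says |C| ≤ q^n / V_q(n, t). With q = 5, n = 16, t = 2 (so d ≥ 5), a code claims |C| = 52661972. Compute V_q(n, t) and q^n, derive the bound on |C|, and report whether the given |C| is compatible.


V_q(n, t) = 1985, q^n = 152587890625, Hamming bound = 76870473, |C| = 52661972 ≤ bound (satisfied).

Step 1: Compute V_q(n, t) = Σ_{j=0}^2 C(n, j) (q−1)^j.
  j = 0: C(16,0)·(4)^0 = 1·1 = 1.
  j = 1: C(16,1)·(4)^1 = 16·4 = 64.
  j = 2: C(16,2)·(4)^2 = 120·16 = 1920.
  V_q(n, t) = 1 + 64 + 1920 = 1985.
Step 2: q^n = 5^16 = 152587890625.
Step 3: Hamming bound ⌊q^n / V_q(n,t)⌋ = ⌊152587890625/1985⌋ = 76870473.
Step 4: Compare |C| = 52661972 to 76870473: satisfied.
The claimed |C| lies below the Hamming bound.
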